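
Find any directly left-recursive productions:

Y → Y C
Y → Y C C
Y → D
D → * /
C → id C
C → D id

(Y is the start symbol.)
Y → Y C: LEFT RECURSIVE (starts with Y)
Y → Y C C: LEFT RECURSIVE (starts with Y)
Y → D: starts with D
D → * /: starts with '*'
C → id C: starts with id
C → D id: starts with D

The grammar has direct left recursion on: Y.

Answer: Yes, Y is left-recursive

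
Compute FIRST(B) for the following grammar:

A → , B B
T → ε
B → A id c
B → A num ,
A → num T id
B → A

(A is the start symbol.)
{ ',', 'num' }

FIRST sets of the other non-terminals involved (by the same procedure, iterated to a fixed point):
  FIRST(A) = { ',', 'num' }

From B → A id c:
  - A is a non-terminal: add FIRST(A) \ {ε} = { ',', 'num' }
    A is not nullable, so stop
From B → A num ,:
  - A is a non-terminal: add FIRST(A) \ {ε} = { ',', 'num' }
    A is not nullable, so stop
From B → A:
  - A is a non-terminal: add FIRST(A) \ {ε} = { ',', 'num' }
    A is not nullable, so stop

Collecting: FIRST(B) = { ',', 'num' }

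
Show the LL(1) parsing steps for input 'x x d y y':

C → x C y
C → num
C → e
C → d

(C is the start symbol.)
LL(1) parsing maintains a stack (initially the start symbol over $) and the input. At each step: if the stack top is a terminal, match it against the current input token; if it is a non-terminal N, replace it with the RHS of M[N, lookahead] (the unique production whose predict set contains the lookahead).

Stack is shown with the top on the left.

Stack      Input        Action
------------------------------
C $        x x d y y $  output C → x C y
x C y $    x x d y y $  match 'x'
C y $      x d y y $    output C → x C y
x C y y $  x d y y $    match 'x'
C y y $    d y y $      output C → d
d y y $    d y y $      match 'd'
y y $      y y $        match 'y'
y $        y $          match 'y'
$          $            accept

The string is accepted.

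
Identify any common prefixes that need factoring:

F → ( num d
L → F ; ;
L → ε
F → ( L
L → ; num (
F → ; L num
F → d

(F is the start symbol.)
Left-factoring is needed when two productions for the same non-terminal
share a common prefix on the right-hand side.

Productions for F:
  F → ( num d
  F → ( L
  F → ; L num
  F → d
Productions for L:
  L → F ; ;
  L → ε
  L → ; num (

Found common prefix '(' in productions for F

Answer: Yes, F has productions with common prefix '('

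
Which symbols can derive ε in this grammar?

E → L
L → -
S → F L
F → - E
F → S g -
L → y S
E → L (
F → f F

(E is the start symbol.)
A non-terminal is nullable if it can derive ε (the empty string): either it has an ε-production, or it has a production whose right-hand side consists entirely of nullable non-terminals.

There are no ε-productions, so no non-terminal can derive ε.
No non-terminals are nullable.

Answer: None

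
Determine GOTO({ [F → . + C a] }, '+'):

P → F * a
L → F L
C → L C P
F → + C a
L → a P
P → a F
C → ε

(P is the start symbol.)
GOTO(I, '+') = CLOSURE({ [A → αX.β] : [A → α.Xβ] ∈ I, X = '+' })

Items with dot before '+', with the dot advanced:
  [F → . + C a] → [F → + . C a]
Closure of the advanced items:
  [F → + . C a] has the dot before C: add [C → . L C P], [C → .]
  [C → . L C P] has the dot before L: add [L → . F L], [L → . a P]
  [L → . F L] has the dot before F: add [F → . + C a]

GOTO = { [C → . L C P], [C → .], [F → + . C a], [F → . + C a], [L → . F L], [L → . a P] }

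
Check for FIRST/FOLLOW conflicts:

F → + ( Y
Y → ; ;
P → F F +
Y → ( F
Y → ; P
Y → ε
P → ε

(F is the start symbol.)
Yes. P → F F '+' with FOLLOW(P) on { '+' }

A FIRST/FOLLOW conflict occurs when a non-terminal N has a nullable alternative N → β (β ⇒* ε) and another alternative N → α with FIRST(α) ∩ FOLLOW(N) ≠ ∅: on such a lookahead the parser cannot decide between expanding α and letting N vanish via β.

Nullable non-terminals: P, Y.
FIRST sets used below: FIRST(F) = { '+' }

P: nullable alternative(s) P → ε; FOLLOW(P) = { $, '+' }
  P → F F +: FIRST \ {ε} = { '+' } — overlaps FOLLOW(P) on { '+' }: CONFLICT
  P → ε: FIRST \ {ε} = { } — this is the only nullable alternative, skip

Y: nullable alternative(s) Y → ε; FOLLOW(Y) = { $, '+' }
  Y → ; ;: FIRST \ {ε} = { ';' } — disjoint from FOLLOW(Y)
  Y → ( F: FIRST \ {ε} = { '(' } — disjoint from FOLLOW(Y)
  Y → ; P: FIRST \ {ε} = { ';' } — disjoint from FOLLOW(Y)
  Y → ε: FIRST \ {ε} = { } — this is the only nullable alternative, skip

F has no nullable alternative, so no FIRST/FOLLOW check is needed there.

So the grammar has 1 FIRST/FOLLOW conflict (marked CONFLICT above).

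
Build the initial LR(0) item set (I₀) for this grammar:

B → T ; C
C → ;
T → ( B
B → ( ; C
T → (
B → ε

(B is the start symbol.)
First, augment the grammar with B' → B
I₀ = CLOSURE({ [B' → . B] }):
  [B' → . B] has the dot before B: add [B → . T ; C], [B → . ( ; C], [B → .]
  [B → . T ; C] has the dot before T: add [T → . ( B], [T → . (]
No further items can be added.

I₀ = { [B → . ( ; C], [B → . T ; C], [B → .], [B' → . B], [T → . ( B], [T → . (] }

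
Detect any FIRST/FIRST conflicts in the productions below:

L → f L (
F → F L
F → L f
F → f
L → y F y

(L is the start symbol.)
Yes. F → F L / F → L f on { 'f', 'y' }; F → F L / F → f on { 'f' }; F → L f / F → f on { 'f' }

A FIRST/FIRST conflict occurs when two productions N → α and N → β for the same non-terminal have FIRST(α) ∩ FIRST(β) ≠ ∅ (with ε ∈ FIRST of a nullable right-hand side, so two nullable alternatives also conflict).

FIRST sets of the non-terminals at (or reachable through a nullable prefix from) the front of some alternative:
  FIRST(F) = { 'f', 'y' }
  FIRST(L) = { 'f', 'y' }

Productions for L:
  L → f L (: FIRST = { 'f' }
  L → y F y: FIRST = { 'y' }
Productions for F:
  F → F L: FIRST = { 'f', 'y' }
  F → L f: FIRST = { 'f', 'y' }
  F → f: FIRST = { 'f' }

Conflict for F: F → F L and F → L f
  Overlap: { 'f', 'y' }
Conflict for F: F → F L and F → f
  Overlap: { 'f' }
Conflict for F: F → L f and F → f
  Overlap: { 'f' }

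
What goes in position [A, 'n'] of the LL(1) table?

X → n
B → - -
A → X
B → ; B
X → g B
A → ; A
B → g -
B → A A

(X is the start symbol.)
To find M[A, 'n'], we find productions for A where 'n' is in the predict set (PREDICT(N → α) = (FIRST(α) \ {ε}) ∪ (FOLLOW(N) if α ⇒* ε)).

Relevant sets:
  FIRST(X) = { 'g', 'n' }

A → X: PREDICT = { 'g', 'n' }
  'n' is in predict set, so this production goes in M[A, 'n']
A → ; A: PREDICT = { ';' }

M[A, 'n'] = A → X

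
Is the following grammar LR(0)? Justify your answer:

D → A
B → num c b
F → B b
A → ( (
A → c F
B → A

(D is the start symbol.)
A grammar is LR(0) if no state in the canonical LR(0) collection has:
  - both a shift item (dot before a terminal) and a complete item (shift-reduce conflict), or
  - two or more complete items (reduce-reduce conflict; the accept item [D' → D .] counts as a complete item here).

Augment with D' → D and build the canonical LR(0) collection (I0 = CLOSURE({[D' → . D]}), then GOTO on every symbol after a dot until no new states appear). It has 13 states:
  I0: { [A → . ( (], [A → . c F], [D → . A], [D' → . D] }  — shift
  I1: { [A → ( . (] }  — shift
  I2: { [D → A .] }  — reduce
  I3: { [D' → D .] }  — accept
  I4: { [A → . ( (], [A → . c F], [A → c . F], [B → . A], [B → . num c b], [F → . B b] }  — shift
  I5: { [B → A .] }  — reduce
  I6: { [F → B . b] }  — shift
  I7: { [A → c F .] }  — reduce
  I8: { [B → num . c b] }  — shift
  I9: { [B → num c . b] }  — shift
  I10: { [B → num c b .] }  — reduce
  I11: { [F → B b .] }  — reduce
  I12: { [A → ( ( .] }  — reduce

Every state is either a pure shift/goto state or contains exactly one complete item and nothing to shift — no conflicts. The grammar is LR(0).

Answer: Yes, the grammar is LR(0)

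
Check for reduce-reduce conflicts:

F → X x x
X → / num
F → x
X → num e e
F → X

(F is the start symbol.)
A reduce-reduce conflict occurs when an LR(0) state has two complete items [A → α .] and [B → β .] — both call for a reduction, and with no lookahead the parser cannot choose between them.

Augment with F' → F and build the canonical LR(0) collection (I0 = CLOSURE({[F' → . F]}), then GOTO on every symbol after a dot until no new states appear). It has 11 states:
  I0: { [F → . X x x], [F → . X], [F → . x], [F' → . F], [X → . / num], [X → . num e e] }  — shift
  I1: { [X → / . num] }  — shift
  I2: { [F' → F .] }  — accept
  I3: { [F → X . x x], [F → X .] }  — shift, reduce
  I4: { [X → num . e e] }  — shift
  I5: { [F → x .] }  — reduce
  I6: { [X → num e . e] }  — shift
  I7: { [X → num e e .] }  — reduce
  I8: { [F → X x . x] }  — shift
  I9: { [F → X x x .] }  — reduce
  I10: { [X → / num .] }  — reduce

No state contains more than one complete item.

Answer: No reduce-reduce conflicts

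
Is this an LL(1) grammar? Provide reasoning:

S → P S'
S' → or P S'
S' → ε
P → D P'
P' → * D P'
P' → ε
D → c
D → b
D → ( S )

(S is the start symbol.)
Yes, the grammar is LL(1).

A grammar is LL(1) if for each non-terminal N with multiple productions, the predict sets of those productions are pairwise disjoint, where PREDICT(N → α) = (FIRST(α) \ {ε}) ∪ (FOLLOW(N) if α ⇒* ε).

Relevant sets:
  FOLLOW(S') = { $, ')' }
  FOLLOW(P') = { $, ')', 'or' }

For S':
  PREDICT(S' → or P S') = { 'or' }
  PREDICT(S' → ε) = { $, ')' }
For P':
  PREDICT(P' → '*' D P') = { '*' }
  PREDICT(P' → ε) = { $, ')', 'or' }
For D:
  PREDICT(D → c) = { 'c' }
  PREDICT(D → b) = { 'b' }
  PREDICT(D → '(' S ')') = { '(' }
S, P have a single production, so nothing to check there.

All predict sets are disjoint. The grammar IS LL(1).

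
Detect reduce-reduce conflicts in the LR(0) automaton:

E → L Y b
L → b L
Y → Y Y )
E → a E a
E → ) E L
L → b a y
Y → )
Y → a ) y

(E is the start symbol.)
Yes — I18: [Y → ) .] vs [Y → Y Y ) .]

A reduce-reduce conflict occurs when an LR(0) state has two complete items [A → α .] and [B → β .] — both call for a reduction, and with no lookahead the parser cannot choose between them.

Augment with E' → E and build the canonical LR(0) collection (I0 = CLOSURE({[E' → . E]}), then GOTO on every symbol after a dot until no new states appear). It has 21 states:
  I0: { [E → . ) E L], [E → . L Y b], [E → . a E a], [E' → . E], [L → . b L], [L → . b a y] }  — shift
  I1: { [E → ) . E L], [E → . ) E L], [E → . L Y b], [E → . a E a], [L → . b L], [L → . b a y] }  — shift
  I2: { [E' → E .] }  — accept
  I3: { [E → L . Y b], [Y → . )], [Y → . Y Y )], [Y → . a ) y] }  — shift
  I4: { [E → . ) E L], [E → . L Y b], [E → . a E a], [E → a . E a], [L → . b L], [L → . b a y] }  — shift
  I5: { [L → . b L], [L → . b a y], [L → b . L], [L → b . a y] }  — shift
  I6: { [L → b L .] }  — reduce
  I7: { [L → b a . y] }  — shift
  I8: { [L → b a y .] }  — reduce
  I9: { [E → a E . a] }  — shift
  I10: { [E → a E a .] }  — reduce
  I11: { [Y → ) .] }  — reduce
  I12: { [E → L Y . b], [Y → . )], [Y → . Y Y )], [Y → . a ) y], [Y → Y . Y )] }  — shift
  I13: { [Y → a . ) y] }  — shift
  I14: { [Y → a ) . y] }  — shift
  I15: { [Y → a ) y .] }  — reduce
  I16: { [Y → . )], [Y → . Y Y )], [Y → . a ) y], [Y → Y . Y )], [Y → Y Y . )] }  — shift
  I17: { [E → L Y b .] }  — reduce
  I18: { [Y → ) .], [Y → Y Y ) .] }  — 2 reduces
  I19: { [E → ) E . L], [L → . b L], [L → . b a y] }  — shift
  I20: { [E → ) E L .] }  — reduce

I18 contains complete items [Y → ) .], [Y → Y Y ) .] — reduce-reduce conflict.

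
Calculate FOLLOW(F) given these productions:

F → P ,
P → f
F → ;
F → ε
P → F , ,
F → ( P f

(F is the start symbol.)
{ $, ',' }

F is the start symbol, so $ ∈ FOLLOW(F).
In P → F , ,: F is followed by ',' ',', add FIRST(',' ',') \ {ε} = { ',' }

Taking the union: FOLLOW(F) = { $, ',' }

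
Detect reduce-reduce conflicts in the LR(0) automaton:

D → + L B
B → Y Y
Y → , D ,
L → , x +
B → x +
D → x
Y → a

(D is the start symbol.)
No reduce-reduce conflicts

Augment with D' → D and build the canonical LR(0) collection (I0 = CLOSURE({[D' → . D]}), then GOTO on every symbol after a dot until no new states appear). It has 17 states:
  I0: { [D → . + L B], [D → . x], [D' → . D] }  — shift
  I1: { [D → + . L B], [L → . , x +] }  — shift
  I2: { [D' → D .] }  — accept
  I3: { [D → x .] }  — reduce
  I4: { [L → , . x +] }  — shift
  I5: { [B → . Y Y], [B → . x +], [D → + L . B], [Y → . , D ,], [Y → . a] }  — shift
  I6: { [D → . + L B], [D → . x], [Y → , . D ,] }  — shift
  I7: { [D → + L B .] }  — reduce
  I8: { [B → Y . Y], [Y → . , D ,], [Y → . a] }  — shift
  I9: { [Y → a .] }  — reduce
  I10: { [B → x . +] }  — shift
  I11: { [B → x + .] }  — reduce
  I12: { [B → Y Y .] }  — reduce
  I13: { [Y → , D . ,] }  — shift
  I14: { [Y → , D , .] }  — reduce
  I15: { [L → , x . +] }  — shift
  I16: { [L → , x + .] }  — reduce

No state contains more than one complete item.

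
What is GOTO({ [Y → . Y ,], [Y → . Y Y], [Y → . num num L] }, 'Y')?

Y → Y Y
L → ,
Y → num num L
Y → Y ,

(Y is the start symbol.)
GOTO(I, 'Y') = CLOSURE({ [A → αX.β] : [A → α.Xβ] ∈ I, X = 'Y' })

Items with dot before 'Y', with the dot advanced:
  [Y → . Y ,] → [Y → Y . ,]
  [Y → . Y Y] → [Y → Y . Y]
Closure of the advanced items:
  [Y → Y . Y] has the dot before Y: add [Y → . Y Y], [Y → . num num L], [Y → . Y ,]

GOTO = { [Y → . Y ,], [Y → . Y Y], [Y → . num num L], [Y → Y . ,], [Y → Y . Y] }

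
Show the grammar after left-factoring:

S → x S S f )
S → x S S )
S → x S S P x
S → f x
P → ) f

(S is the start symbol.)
Left-factoring transforms A → αβ₁ | αβ₂ into A → αA' and A' → β₁ | β₂
(α is the longest common prefix among the alternatives). Repeat until
no nonterminal has two alternatives with a common prefix.

Round 1: S has alternatives sharing prefix 'x S S'. Introduce S': S → x S S S'
  Add: S' → f )
  Add: S' → )
  Add: S' → P x

No remaining common prefixes — done.

Resulting grammar:
S → x S S S'
S' → f )
S' → )
S' → P x
S → f x
P → ) f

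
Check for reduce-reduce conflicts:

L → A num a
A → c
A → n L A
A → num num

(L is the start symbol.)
No reduce-reduce conflicts

A reduce-reduce conflict occurs when an LR(0) state has two complete items [A → α .] and [B → β .] — both call for a reduction, and with no lookahead the parser cannot choose between them.

Augment with L' → L and build the canonical LR(0) collection (I0 = CLOSURE({[L' → . L]}), then GOTO on every symbol after a dot until no new states appear). It has 11 states:
  I0: { [A → . c], [A → . n L A], [A → . num num], [L → . A num a], [L' → . L] }  — shift
  I1: { [L → A . num a] }  — shift
  I2: { [L' → L .] }  — accept
  I3: { [A → c .] }  — reduce
  I4: { [A → . c], [A → . n L A], [A → . num num], [A → n . L A], [L → . A num a] }  — shift
  I5: { [A → num . num] }  — shift
  I6: { [A → num num .] }  — reduce
  I7: { [A → . c], [A → . n L A], [A → . num num], [A → n L . A] }  — shift
  I8: { [A → n L A .] }  — reduce
  I9: { [L → A num . a] }  — shift
  I10: { [L → A num a .] }  — reduce

No state contains more than one complete item.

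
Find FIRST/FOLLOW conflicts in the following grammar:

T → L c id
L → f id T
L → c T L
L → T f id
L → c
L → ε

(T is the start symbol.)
A FIRST/FOLLOW conflict occurs when a non-terminal N has a nullable alternative N → β (β ⇒* ε) and another alternative N → α with FIRST(α) ∩ FOLLOW(N) ≠ ∅: on such a lookahead the parser cannot decide between expanding α and letting N vanish via β.

Nullable non-terminals: L.
FIRST sets used below: FIRST(T) = { 'c', 'f' }

L: nullable alternative(s) L → ε; FOLLOW(L) = { 'c' }
  L → f id T: FIRST \ {ε} = { 'f' } — disjoint from FOLLOW(L)
  L → c T L: FIRST \ {ε} = { 'c' } — overlaps FOLLOW(L) on { 'c' }: CONFLICT
  L → T f id: FIRST \ {ε} = { 'c', 'f' } — overlaps FOLLOW(L) on { 'c' }: CONFLICT
  L → c: FIRST \ {ε} = { 'c' } — overlaps FOLLOW(L) on { 'c' }: CONFLICT
  L → ε: FIRST \ {ε} = { } — this is the only nullable alternative, skip

T has no nullable alternative, so no FIRST/FOLLOW check is needed there.

So the grammar has 3 FIRST/FOLLOW conflicts (marked CONFLICT above).

Answer: Yes. L → c T L with FOLLOW(L) on { 'c' }; L → T f id with FOLLOW(L) on { 'c' }; L → c with FOLLOW(L) on { 'c' }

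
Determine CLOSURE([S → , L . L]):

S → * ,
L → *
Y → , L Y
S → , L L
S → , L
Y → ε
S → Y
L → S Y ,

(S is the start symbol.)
To compute CLOSURE, for each item [A → α.Bβ] where B is a non-terminal, add [B → .γ] for all productions B → γ; repeat for the newly added items until nothing changes.

Start with: [S → , L . L]
  [S → , L . L] has the dot before L: add [L → . *], [L → . S Y ,]
  [L → . S Y ,] has the dot before S: add [S → . * ,], [S → . , L L], [S → . , L], [S → . Y]
  [S → . Y] has the dot before Y: add [Y → . , L Y], [Y → .]
No further items can be added.

CLOSURE = { [L → . *], [L → . S Y ,], [S → , L . L], [S → . * ,], [S → . , L L], [S → . , L], [S → . Y], [Y → . , L Y], [Y → .] }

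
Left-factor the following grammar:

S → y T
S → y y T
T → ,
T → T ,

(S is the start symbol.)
S → y S'
S' → T
S' → y T
T → ,
T → T ,

Left-factoring transforms A → αβ₁ | αβ₂ into A → αA' and A' → β₁ | β₂
(α is the longest common prefix among the alternatives). Repeat until
no nonterminal has two alternatives with a common prefix.

Round 1: S has alternatives sharing prefix 'y'. Introduce S': S → y S'
  Add: S' → T
  Add: S' → y T

No remaining common prefixes — done.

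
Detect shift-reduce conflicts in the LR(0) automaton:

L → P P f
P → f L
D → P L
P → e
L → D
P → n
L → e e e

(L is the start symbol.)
Yes — I4: [P → e .] vs [L → e . e e]; I12: [L → P P f .] vs [L → . e e e]

A shift-reduce conflict occurs when an LR(0) state has both:
  - a complete (reduce) item [A → α .] (dot at the end), and
  - a shift item [B → β . c γ] (dot before a terminal).

Augment with L' → L and build the canonical LR(0) collection (I0 = CLOSURE({[L' → . L]}), then GOTO on every symbol after a dot until no new states appear). It has 13 states:
  I0: { [D → . P L], [L → . D], [L → . P P f], [L → . e e e], [L' → . L], [P → . e], [P → . f L], [P → . n] }  — shift
  I1: { [L → D .] }  — reduce
  I2: { [L' → L .] }  — accept
  I3: { [D → . P L], [D → P . L], [L → . D], [L → . P P f], [L → . e e e], [L → P . P f], [P → . e], [P → . f L], [P → . n] }  — shift
  I4: { [L → e . e e], [P → e .] }  — shift, reduce
  I5: { [D → . P L], [L → . D], [L → . P P f], [L → . e e e], [P → . e], [P → . f L], [P → . n], [P → f . L] }  — shift
  I6: { [P → n .] }  — reduce
  I7: { [P → f L .] }  — reduce
  I8: { [L → e e . e] }  — shift
  I9: { [L → e e e .] }  — reduce
  I10: { [D → P L .] }  — reduce
  I11: { [D → . P L], [D → P . L], [L → . D], [L → . P P f], [L → . e e e], [L → P . P f], [L → P P . f], [P → . e], [P → . f L], [P → . n] }  — shift
  I12: { [D → . P L], [L → . D], [L → . P P f], [L → . e e e], [L → P P f .], [P → . e], [P → . f L], [P → . n], [P → f . L] }  — shift, reduce

I4 contains reduce item [P → e .] and shift item [L → e . e e] — shift-reduce conflict.
I12 contains reduce item [L → P P f .] and shift items [L → . e e e], [P → . e], [P → . f L], [P → . n] — shift-reduce conflict.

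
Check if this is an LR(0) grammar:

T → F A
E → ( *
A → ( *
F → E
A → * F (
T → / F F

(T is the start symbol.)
A grammar is LR(0) if no state in the canonical LR(0) collection has:
  - both a shift item (dot before a terminal) and a complete item (shift-reduce conflict), or
  - two or more complete items (reduce-reduce conflict; the accept item [T' → T .] counts as a complete item here).

Augment with T' → T and build the canonical LR(0) collection (I0 = CLOSURE({[T' → . T]}), then GOTO on every symbol after a dot until no new states appear). It has 15 states:
  I0: { [E → . ( *], [F → . E], [T → . / F F], [T → . F A], [T' → . T] }  — shift
  I1: { [E → ( . *] }  — shift
  I2: { [E → . ( *], [F → . E], [T → / . F F] }  — shift
  I3: { [F → E .] }  — reduce
  I4: { [A → . ( *], [A → . * F (], [T → F . A] }  — shift
  I5: { [T' → T .] }  — accept
  I6: { [A → ( . *] }  — shift
  I7: { [A → * . F (], [E → . ( *], [F → . E] }  — shift
  I8: { [T → F A .] }  — reduce
  I9: { [A → * F . (] }  — shift
  I10: { [A → * F ( .] }  — reduce
  I11: { [A → ( * .] }  — reduce
  I12: { [E → . ( *], [F → . E], [T → / F . F] }  — shift
  I13: { [T → / F F .] }  — reduce
  I14: { [E → ( * .] }  — reduce

Every state is either a pure shift/goto state or contains exactly one complete item and nothing to shift — no conflicts. The grammar is LR(0).

Answer: Yes, the grammar is LR(0)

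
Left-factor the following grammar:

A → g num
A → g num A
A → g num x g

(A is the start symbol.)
Left-factoring transforms A → αβ₁ | αβ₂ into A → αA' and A' → β₁ | β₂
(α is the longest common prefix among the alternatives). Repeat until
no nonterminal has two alternatives with a common prefix.

Round 1: A has alternatives sharing prefix 'g num'. Introduce A': A → g num A'
  Add: A' → ε
  Add: A' → A
  Add: A' → x g

No remaining common prefixes — done.

Resulting grammar:
A → g num A'
A' → ε
A' → A
A' → x g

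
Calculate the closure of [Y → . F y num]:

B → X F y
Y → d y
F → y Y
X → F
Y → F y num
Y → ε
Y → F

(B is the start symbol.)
{ [F → . y Y], [Y → . F y num] }

To compute CLOSURE, for each item [A → α.Bβ] where B is a non-terminal, add [B → .γ] for all productions B → γ; repeat for the newly added items until nothing changes.

Start with: [Y → . F y num]
  [Y → . F y num] has the dot before F: add [F → . y Y]
No further items can be added.

CLOSURE = { [F → . y Y], [Y → . F y num] }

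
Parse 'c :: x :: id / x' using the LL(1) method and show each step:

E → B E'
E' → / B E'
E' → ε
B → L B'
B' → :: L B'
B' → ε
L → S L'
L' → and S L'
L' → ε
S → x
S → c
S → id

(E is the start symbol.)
LL(1) parsing maintains a stack (initially the start symbol over $) and the input. At each step: if the stack top is a terminal, match it against the current input token; if it is a non-terminal N, replace it with the RHS of M[N, lookahead] (the unique production whose predict set contains the lookahead).

Stack is shown with the top on the left.

Stack          Input               Action
-----------------------------------------
E $            c :: x :: id / x $  output E → B E'
B E' $         c :: x :: id / x $  output B → L B'
L B' E' $      c :: x :: id / x $  output L → S L'
S L' B' E' $   c :: x :: id / x $  output S → c
c L' B' E' $   c :: x :: id / x $  match 'c'
L' B' E' $     :: x :: id / x $    output L' → ε
B' E' $        :: x :: id / x $    output B' → :: L B'
:: L B' E' $   :: x :: id / x $    match '::'
L B' E' $      x :: id / x $       output L → S L'
S L' B' E' $   x :: id / x $       output S → x
x L' B' E' $   x :: id / x $       match 'x'
L' B' E' $     :: id / x $         output L' → ε
B' E' $        :: id / x $         output B' → :: L B'
:: L B' E' $   :: id / x $         match '::'
L B' E' $      id / x $            output L → S L'
S L' B' E' $   id / x $            output S → id
id L' B' E' $  id / x $            match 'id'
L' B' E' $     / x $               output L' → ε
B' E' $        / x $               output B' → ε
E' $           / x $               output E' → / B E'
/ B E' $       / x $               match '/'
B E' $         x $                 output B → L B'
L B' E' $      x $                 output L → S L'
S L' B' E' $   x $                 output S → x
x L' B' E' $   x $                 match 'x'
L' B' E' $     $                   output L' → ε
B' E' $        $                   output B' → ε
E' $           $                   output E' → ε
$              $                   accept

The string is accepted.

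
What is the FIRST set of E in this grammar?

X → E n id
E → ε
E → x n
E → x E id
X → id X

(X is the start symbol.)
{ 'x', ε }

From E → ε:
  - ε-production, so ε ∈ FIRST(E)
From E → x n:
  - x is a terminal: add 'x' and stop
From E → x E id:
  - x is a terminal: add 'x' and stop

Collecting: FIRST(E) = { 'x', ε }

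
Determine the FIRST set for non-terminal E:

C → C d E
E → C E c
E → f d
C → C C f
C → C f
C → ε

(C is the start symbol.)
{ 'd', 'f' }

To compute FIRST(E), examine every production with E on the left-hand side, reading each right-hand side left to right until a non-nullable symbol is reached.

FIRST sets of the other non-terminals involved (by the same procedure, iterated to a fixed point):
  FIRST(C) = { 'd', 'f', ε }

From E → C E c:
  - C is a non-terminal: add FIRST(C) \ {ε} = { 'd', 'f' }
    C is nullable, so continue to the next symbol
  - E is the symbol being defined: contributes nothing new
    E is not nullable, so stop
From E → f d:
  - f is a terminal: add 'f' and stop

Collecting: FIRST(E) = { 'd', 'f' }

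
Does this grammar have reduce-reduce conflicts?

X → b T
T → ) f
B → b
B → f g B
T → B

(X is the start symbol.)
No reduce-reduce conflicts

A reduce-reduce conflict occurs when an LR(0) state has two complete items [A → α .] and [B → β .] — both call for a reduction, and with no lookahead the parser cannot choose between them.

Augment with X' → X and build the canonical LR(0) collection (I0 = CLOSURE({[X' → . X]}), then GOTO on every symbol after a dot until no new states appear). It has 11 states:
  I0: { [X → . b T], [X' → . X] }  — shift
  I1: { [X' → X .] }  — accept
  I2: { [B → . b], [B → . f g B], [T → . ) f], [T → . B], [X → b . T] }  — shift
  I3: { [T → ) . f] }  — shift
  I4: { [T → B .] }  — reduce
  I5: { [X → b T .] }  — reduce
  I6: { [B → b .] }  — reduce
  I7: { [B → f . g B] }  — shift
  I8: { [B → . b], [B → . f g B], [B → f g . B] }  — shift
  I9: { [B → f g B .] }  — reduce
  I10: { [T → ) f .] }  — reduce

No state contains more than one complete item.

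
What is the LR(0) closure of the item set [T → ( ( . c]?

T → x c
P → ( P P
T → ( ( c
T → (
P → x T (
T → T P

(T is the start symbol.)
Start with: [T → ( ( . c]
The dot precedes the terminal c, so nothing is added.

CLOSURE = { [T → ( ( . c] }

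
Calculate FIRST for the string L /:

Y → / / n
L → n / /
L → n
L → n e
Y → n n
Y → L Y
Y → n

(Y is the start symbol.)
FIRST sets of the non-terminals involved (from the grammar, by fixed-point iteration):
  FIRST(L) = { 'n' }

To compute FIRST(L /), process the symbols left to right:
Symbol L is a non-terminal. Add FIRST(L) \ {ε} = { 'n' }
L is not nullable (ε ∉ FIRST(L)), so stop here.
FIRST(L /) = { 'n' }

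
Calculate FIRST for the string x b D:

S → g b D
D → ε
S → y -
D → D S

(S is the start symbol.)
{ 'x' }

To compute FIRST(x b D), process the symbols left to right:
Symbol x is a terminal. Add 'x' and stop.
FIRST(x b D) = { 'x' }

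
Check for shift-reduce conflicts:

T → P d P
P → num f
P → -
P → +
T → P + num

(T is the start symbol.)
A shift-reduce conflict occurs when an LR(0) state has both:
  - a complete (reduce) item [A → α .] (dot at the end), and
  - a shift item [B → β . c γ] (dot before a terminal).

Augment with T' → T and build the canonical LR(0) collection (I0 = CLOSURE({[T' → . T]}), then GOTO on every symbol after a dot until no new states appear). It has 11 states:
  I0: { [P → . +], [P → . -], [P → . num f], [T → . P + num], [T → . P d P], [T' → . T] }  — shift
  I1: { [P → + .] }  — reduce
  I2: { [P → - .] }  — reduce
  I3: { [T → P . + num], [T → P . d P] }  — shift
  I4: { [T' → T .] }  — accept
  I5: { [P → num . f] }  — shift
  I6: { [P → num f .] }  — reduce
  I7: { [T → P + . num] }  — shift
  I8: { [P → . +], [P → . -], [P → . num f], [T → P d . P] }  — shift
  I9: { [T → P d P .] }  — reduce
  I10: { [T → P + num .] }  — reduce

No state contains both a complete item and a shift item.

Answer: No shift-reduce conflicts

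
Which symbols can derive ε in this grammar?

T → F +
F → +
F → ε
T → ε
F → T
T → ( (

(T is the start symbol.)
ε-productions: F → ε, T → ε
So F, T are immediately nullable.
Every non-terminal is now nullable.
Nullable = { 'F', 'T' }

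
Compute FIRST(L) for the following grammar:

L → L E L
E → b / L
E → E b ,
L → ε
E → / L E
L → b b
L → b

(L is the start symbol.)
{ '/', 'b', ε }

To compute FIRST(L), examine every production with L on the left-hand side, reading each right-hand side left to right until a non-nullable symbol is reached.

FIRST sets of the other non-terminals involved (by the same procedure, iterated to a fixed point):
  FIRST(E) = { '/', 'b' }

From L → L E L:
  - L is the symbol being defined: contributes nothing new
    L is nullable, so continue to the next symbol
  - E is a non-terminal: add FIRST(E) \ {ε} = { '/', 'b' }
    E is not nullable, so stop
From L → ε:
  - ε-production, so ε ∈ FIRST(L)
From L → b b:
  - b is a terminal: add 'b' and stop
From L → b:
  - b is a terminal: add 'b' and stop

Collecting: FIRST(L) = { '/', 'b', ε }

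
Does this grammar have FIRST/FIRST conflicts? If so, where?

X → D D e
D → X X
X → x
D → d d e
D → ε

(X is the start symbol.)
A FIRST/FIRST conflict occurs when two productions N → α and N → β for the same non-terminal have FIRST(α) ∩ FIRST(β) ≠ ∅ (with ε ∈ FIRST of a nullable right-hand side, so two nullable alternatives also conflict).

FIRST sets of the non-terminals at (or reachable through a nullable prefix from) the front of some alternative:
  FIRST(D) = { 'd', 'e', 'x', ε }
  FIRST(X) = { 'd', 'e', 'x' }

Productions for X:
  X → D D e: FIRST = { 'd', 'e', 'x' }
  X → x: FIRST = { 'x' }
Productions for D:
  D → X X: FIRST = { 'd', 'e', 'x' }
  D → d d e: FIRST = { 'd' }
  D → ε: FIRST = { ε }

Conflict for X: X → D D e and X → x
  Overlap: { 'x' }
Conflict for D: D → X X and D → d d e
  Overlap: { 'd' }

Answer: Yes. X → D D e / X → x on { 'x' }; D → X X / D → d d e on { 'd' }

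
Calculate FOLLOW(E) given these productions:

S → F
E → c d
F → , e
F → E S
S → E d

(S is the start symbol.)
To compute FOLLOW(E), find every occurrence of E on a right-hand side N → α E β: add FIRST(β) \ {ε}, and if β is empty or nullable also add FOLLOW(N). Iterate to a fixed point.

In F → E S: E is followed by S, add FIRST(S) \ {ε} = { ',', 'c' }
In S → E d: E is followed by d, add FIRST(d) \ {ε} = { 'd' }

Taking the union: FOLLOW(E) = { ',', 'c', 'd' }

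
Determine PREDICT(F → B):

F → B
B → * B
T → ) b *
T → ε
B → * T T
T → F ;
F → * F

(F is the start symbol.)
PREDICT(F → B) = (FIRST(RHS) \ {ε}) ∪ (FOLLOW(F) if ε ∈ FIRST(RHS), i.e. RHS ⇒* ε)
FIRST(B) = { '*' }
FIRST(B) = { '*' }
ε ∉ FIRST(B), so FOLLOW(F) is not added.
PREDICT(F → B) = { '*' }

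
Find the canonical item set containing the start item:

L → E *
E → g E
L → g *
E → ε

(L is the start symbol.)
{ [E → . g E], [E → .], [L → . E *], [L → . g *], [L' → . L] }

First, augment the grammar with L' → L
I₀ = CLOSURE({ [L' → . L] }):
  [L' → . L] has the dot before L: add [L → . E *], [L → . g *]
  [L → . E *] has the dot before E: add [E → . g E], [E → .]
No further items can be added.

I₀ = { [E → . g E], [E → .], [L → . E *], [L → . g *], [L' → . L] }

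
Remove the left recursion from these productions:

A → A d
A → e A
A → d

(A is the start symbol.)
A → e A A'
A → d A'
A' → d A'
A' → ε

A is directly left-recursive. The standard transformation for
  A → A α₁ | ... | A α_m | β₁ | ... | β_n
is
  A  → β₁ A' | ... | β_n A'
  A' → α₁ A' | ... | α_m A' | ε

A → e A becomes A → e A A'
A → d becomes A → d A'
A → A d becomes A' → d A'
Add A' → ε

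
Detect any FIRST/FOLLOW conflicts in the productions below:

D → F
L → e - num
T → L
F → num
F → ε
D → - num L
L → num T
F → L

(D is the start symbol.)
A FIRST/FOLLOW conflict occurs when a non-terminal N has a nullable alternative N → β (β ⇒* ε) and another alternative N → α with FIRST(α) ∩ FOLLOW(N) ≠ ∅: on such a lookahead the parser cannot decide between expanding α and letting N vanish via β.

Nullable non-terminals: D, F.
FIRST sets used below: FIRST(F) = { 'e', 'num', ε }, FIRST(L) = { 'e', 'num' }

D: nullable alternative(s) D → F; FOLLOW(D) = { $ }
  D → F: FIRST \ {ε} = { 'e', 'num' } — this is the only nullable alternative, skip
  D → - num L: FIRST \ {ε} = { '-' } — disjoint from FOLLOW(D)

F: nullable alternative(s) F → ε; FOLLOW(F) = { $ }
  F → num: FIRST \ {ε} = { 'num' } — disjoint from FOLLOW(F)
  F → ε: FIRST \ {ε} = { } — this is the only nullable alternative, skip
  F → L: FIRST \ {ε} = { 'e', 'num' } — disjoint from FOLLOW(F)

L, T have no nullable alternative, so no FIRST/FOLLOW check is needed there.

No FIRST/FOLLOW conflicts found.

Answer: No FIRST/FOLLOW conflicts.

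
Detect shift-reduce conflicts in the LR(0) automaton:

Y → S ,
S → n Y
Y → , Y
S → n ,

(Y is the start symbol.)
Augment with Y' → Y and build the canonical LR(0) collection (I0 = CLOSURE({[Y' → . Y]}), then GOTO on every symbol after a dot until no new states appear). It has 9 states:
  I0: { [S → . n ,], [S → . n Y], [Y → . , Y], [Y → . S ,], [Y' → . Y] }  — shift
  I1: { [S → . n ,], [S → . n Y], [Y → , . Y], [Y → . , Y], [Y → . S ,] }  — shift
  I2: { [Y → S . ,] }  — shift
  I3: { [Y' → Y .] }  — accept
  I4: { [S → . n ,], [S → . n Y], [S → n . ,], [S → n . Y], [Y → . , Y], [Y → . S ,] }  — shift
  I5: { [S → . n ,], [S → . n Y], [S → n , .], [Y → , . Y], [Y → . , Y], [Y → . S ,] }  — shift, reduce
  I6: { [S → n Y .] }  — reduce
  I7: { [Y → , Y .] }  — reduce
  I8: { [Y → S , .] }  — reduce

I5 contains reduce item [S → n , .] and shift items [S → . n ,], [S → . n Y], [Y → . , Y] — shift-reduce conflict.

Answer: Yes — I5: [S → n , .] vs [S → . n ,]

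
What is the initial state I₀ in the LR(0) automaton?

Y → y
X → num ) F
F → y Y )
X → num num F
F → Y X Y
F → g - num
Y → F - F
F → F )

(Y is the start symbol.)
{ [F → . F )], [F → . Y X Y], [F → . g - num], [F → . y Y )], [Y → . F - F], [Y → . y], [Y' → . Y] }

First, augment the grammar with Y' → Y
I₀ = CLOSURE({ [Y' → . Y] }):
  [Y' → . Y] has the dot before Y: add [Y → . y], [Y → . F - F]
  [Y → . F - F] has the dot before F: add [F → . y Y )], [F → . Y X Y], [F → . g - num], [F → . F )]
No further items can be added.

I₀ = { [F → . F )], [F → . Y X Y], [F → . g - num], [F → . y Y )], [Y → . F - F], [Y → . y], [Y' → . Y] }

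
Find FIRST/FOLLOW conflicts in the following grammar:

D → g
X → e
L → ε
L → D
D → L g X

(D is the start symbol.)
Yes. L → D with FOLLOW(L) on { 'g' }

A FIRST/FOLLOW conflict occurs when a non-terminal N has a nullable alternative N → β (β ⇒* ε) and another alternative N → α with FIRST(α) ∩ FOLLOW(N) ≠ ∅: on such a lookahead the parser cannot decide between expanding α and letting N vanish via β.

Nullable non-terminals: L.
FIRST sets used below: FIRST(D) = { 'g' }

L: nullable alternative(s) L → ε; FOLLOW(L) = { 'g' }
  L → ε: FIRST \ {ε} = { } — this is the only nullable alternative, skip
  L → D: FIRST \ {ε} = { 'g' } — overlaps FOLLOW(L) on { 'g' }: CONFLICT

D, X have no nullable alternative, so no FIRST/FOLLOW check is needed there.

So the grammar has 1 FIRST/FOLLOW conflict (marked CONFLICT above).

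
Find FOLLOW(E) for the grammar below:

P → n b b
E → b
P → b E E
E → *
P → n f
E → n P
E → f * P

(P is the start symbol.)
{ $, '*', 'b', 'f', 'n' }

To compute FOLLOW(E), find every occurrence of E on a right-hand side N → α E β: add FIRST(β) \ {ε}, and if β is empty or nullable also add FOLLOW(N). Iterate to a fixed point.

In P → b E E: E is followed by E, add FIRST(E) \ {ε} = { '*', 'b', 'f', 'n' }
In P → b E E: E is at the end, add FOLLOW(P)

The FOLLOW sets referred to above (computed the same way, to a fixed point):
  FOLLOW(P) = { $, '*', 'b', 'f', 'n' }

Taking the union: FOLLOW(E) = { $, '*', 'b', 'f', 'n' }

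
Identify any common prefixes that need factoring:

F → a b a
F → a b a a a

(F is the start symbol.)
Yes, F has productions with common prefix 'a b a'

Left-factoring is needed when two productions for the same non-terminal
share a common prefix on the right-hand side.

Productions for F:
  F → a b a
  F → a b a a a

Found common prefix 'a b a' in productions for F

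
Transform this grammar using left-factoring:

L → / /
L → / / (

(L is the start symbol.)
Left-factoring transforms A → αβ₁ | αβ₂ into A → αA' and A' → β₁ | β₂
(α is the longest common prefix among the alternatives). Repeat until
no nonterminal has two alternatives with a common prefix.

Round 1: L has alternatives sharing prefix '/ /'. Introduce L': L → / / L'
  Add: L' → ε
  Add: L' → (

No remaining common prefixes — done.

Resulting grammar:
L → / / L'
L' → ε
L' → (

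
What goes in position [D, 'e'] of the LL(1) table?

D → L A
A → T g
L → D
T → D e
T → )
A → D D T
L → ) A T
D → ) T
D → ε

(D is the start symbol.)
To find M[D, 'e'], we find productions for D where 'e' is in the predict set (PREDICT(N → α) = (FIRST(α) \ {ε}) ∪ (FOLLOW(N) if α ⇒* ε)).

Relevant sets:
  FIRST(L) = { ')', 'e', ε }
  FIRST(A) = { ')', 'e' }
  FOLLOW(D) = { $, ')', 'e' }

D → L A: PREDICT = { ')', 'e' }
  'e' is in predict set, so this production goes in M[D, 'e']
D → ) T: PREDICT = { ')' }
D → ε: PREDICT = { $, ')', 'e' }
  'e' is in predict set, so this production goes in M[D, 'e']

M[D, 'e'] = D → L A, D → ε  (a multiply-defined cell — the grammar is not LL(1))

Answer: D → L A, D → ε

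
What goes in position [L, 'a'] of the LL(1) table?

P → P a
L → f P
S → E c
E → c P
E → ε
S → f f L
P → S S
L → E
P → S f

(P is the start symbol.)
To find M[L, 'a'], we find productions for L where 'a' is in the predict set (PREDICT(N → α) = (FIRST(α) \ {ε}) ∪ (FOLLOW(N) if α ⇒* ε)).

Relevant sets:
  FIRST(E) = { 'c', ε }
  FOLLOW(L) = { $, 'a', 'c', 'f' }

L → f P: PREDICT = { 'f' }
L → E: PREDICT = { $, 'a', 'c', 'f' }
  'a' is in predict set, so this production goes in M[L, 'a']

M[L, 'a'] = L → E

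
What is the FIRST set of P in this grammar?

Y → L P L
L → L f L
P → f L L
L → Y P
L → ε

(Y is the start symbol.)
{ 'f' }

To compute FIRST(P), examine every production with P on the left-hand side, reading each right-hand side left to right until a non-nullable symbol is reached.

From P → f L L:
  - f is a terminal: add 'f' and stop

Collecting: FIRST(P) = { 'f' }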